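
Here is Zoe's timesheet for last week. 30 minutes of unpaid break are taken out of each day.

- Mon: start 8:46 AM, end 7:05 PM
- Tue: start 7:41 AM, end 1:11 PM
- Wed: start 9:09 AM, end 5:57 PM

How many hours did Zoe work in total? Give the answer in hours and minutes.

23 h 7 min

Mon: 8:46 AM–7:05 PM = 10 h 19 min; less 30 min break → 9 h 49 min
Tue: 7:41 AM–1:11 PM = 5 h 30 min; less 30 min break → 5 h 0 min
Wed: 9:09 AM–5:57 PM = 8 h 48 min; less 30 min break → 8 h 18 min
Total: 9 h 49 min + 5 h 0 min + 8 h 18 min = 23 h 7 min.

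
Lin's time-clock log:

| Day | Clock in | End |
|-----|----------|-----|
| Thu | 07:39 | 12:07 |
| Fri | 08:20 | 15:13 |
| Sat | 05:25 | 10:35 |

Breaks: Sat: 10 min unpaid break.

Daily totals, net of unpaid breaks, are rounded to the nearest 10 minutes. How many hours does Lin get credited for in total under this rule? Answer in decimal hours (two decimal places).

16.33 hours

Thu: 07:39–12:07 = 4 h 28 min → rounds to 4 h 30 min
Fri: 08:20–15:13 = 6 h 53 min → rounds to 6 h 50 min
Sat: 05:25–10:35 = 5 h 10 min − 10 min = 5 h 0 min → rounds to 5 h 0 min
Total credited: 16 h 20 min.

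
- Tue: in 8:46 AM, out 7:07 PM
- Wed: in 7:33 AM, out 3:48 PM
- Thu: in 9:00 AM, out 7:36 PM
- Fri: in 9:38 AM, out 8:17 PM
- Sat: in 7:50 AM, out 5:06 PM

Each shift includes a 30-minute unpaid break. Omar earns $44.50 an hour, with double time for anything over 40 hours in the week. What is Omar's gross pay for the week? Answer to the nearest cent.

$2368.88

Tue: 8:46 AM–7:07 PM = 10 h 21 min; less 30 min break → 9 h 51 min
Wed: 7:33 AM–3:48 PM = 8 h 15 min; less 30 min break → 7 h 45 min
Thu: 9:00 AM–7:36 PM = 10 h 36 min; less 30 min break → 10 h 6 min
Fri: 9:38 AM–8:17 PM = 10 h 39 min; less 30 min break → 10 h 9 min
Sat: 7:50 AM–5:06 PM = 9 h 16 min; less 30 min break → 8 h 46 min
Total worked: 46 h 37 min = 2797 min.
Regular 40 h 0 min = 2400 min at $44.50/h; overtime 6 h 37 min = 397 min at $89.00/h.
Pay = (2400 × $44.50 + 397 × $89.00) ÷ 60 = $2368.88.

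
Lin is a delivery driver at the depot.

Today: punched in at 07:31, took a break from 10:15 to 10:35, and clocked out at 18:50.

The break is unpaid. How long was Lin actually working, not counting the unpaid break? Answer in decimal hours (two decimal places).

Today: 07:31–18:50 = 11 h 19 min; less 20 min break → 10 h 59 min

10.98 hours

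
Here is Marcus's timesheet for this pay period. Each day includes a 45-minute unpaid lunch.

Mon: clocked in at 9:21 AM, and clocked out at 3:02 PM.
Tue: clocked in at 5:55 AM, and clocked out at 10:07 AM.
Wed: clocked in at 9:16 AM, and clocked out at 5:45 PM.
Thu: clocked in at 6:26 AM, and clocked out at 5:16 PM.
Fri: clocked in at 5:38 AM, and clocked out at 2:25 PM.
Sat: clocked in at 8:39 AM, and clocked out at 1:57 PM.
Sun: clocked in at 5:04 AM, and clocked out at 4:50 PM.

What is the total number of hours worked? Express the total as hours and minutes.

49 h 48 min

Mon: 9:21 AM–3:02 PM = 5 h 41 min; less 45 min break → 4 h 56 min
Tue: 5:55 AM–10:07 AM = 4 h 12 min; less 45 min break → 3 h 27 min
Wed: 9:16 AM–5:45 PM = 8 h 29 min; less 45 min break → 7 h 44 min
Thu: 6:26 AM–5:16 PM = 10 h 50 min; less 45 min break → 10 h 5 min
Fri: 5:38 AM–2:25 PM = 8 h 47 min; less 45 min break → 8 h 2 min
Sat: 8:39 AM–1:57 PM = 5 h 18 min; less 45 min break → 4 h 33 min
Sun: 5:04 AM–4:50 PM = 11 h 46 min; less 45 min break → 11 h 1 min
Total: 4 h 56 min + 3 h 27 min + 7 h 44 min + 10 h 5 min + 8 h 2 min + 4 h 33 min + 11 h 1 min = 49 h 48 min.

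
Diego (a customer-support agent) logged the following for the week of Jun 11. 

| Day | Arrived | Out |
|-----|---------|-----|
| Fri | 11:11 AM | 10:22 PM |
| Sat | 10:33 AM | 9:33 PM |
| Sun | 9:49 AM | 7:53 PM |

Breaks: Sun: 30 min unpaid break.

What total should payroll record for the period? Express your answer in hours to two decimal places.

31.75 hours

Fri: 11:11 AM–10:22 PM = 11 h 11 min
Sat: 10:33 AM–9:33 PM = 11 h 0 min
Sun: 9:49 AM–7:53 PM = 10 h 4 min; less 30 min break → 9 h 34 min
Total: 11 h 11 min + 11 h 0 min + 9 h 34 min = 31 h 45 min.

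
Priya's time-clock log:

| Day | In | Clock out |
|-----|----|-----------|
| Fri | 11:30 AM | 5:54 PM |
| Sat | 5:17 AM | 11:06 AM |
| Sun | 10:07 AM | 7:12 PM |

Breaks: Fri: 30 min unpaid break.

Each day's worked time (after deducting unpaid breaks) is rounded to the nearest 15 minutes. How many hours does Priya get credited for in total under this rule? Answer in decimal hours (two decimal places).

Fri: 11:30 AM–5:54 PM = 6 h 24 min − 30 min = 5 h 54 min → rounds to 6 h 0 min
Sat: 5:17 AM–11:06 AM = 5 h 49 min → rounds to 5 h 45 min
Sun: 10:07 AM–7:12 PM = 9 h 5 min → rounds to 9 h 0 min
Total credited: 20 h 45 min.

20.75 hours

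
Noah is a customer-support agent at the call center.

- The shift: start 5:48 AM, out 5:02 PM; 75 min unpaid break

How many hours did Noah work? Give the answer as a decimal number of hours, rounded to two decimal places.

The shift: 5:48 AM–5:02 PM = 11 h 14 min; less 75 min break → 9 h 59 min

9.98 hours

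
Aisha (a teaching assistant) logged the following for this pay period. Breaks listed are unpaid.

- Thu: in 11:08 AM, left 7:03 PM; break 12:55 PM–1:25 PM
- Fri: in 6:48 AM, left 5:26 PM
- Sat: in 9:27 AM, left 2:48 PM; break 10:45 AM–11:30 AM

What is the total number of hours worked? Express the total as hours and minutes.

Thu: 11:08 AM–7:03 PM = 7 h 55 min; less 30 min break → 7 h 25 min
Fri: 6:48 AM–5:26 PM = 10 h 38 min
Sat: 9:27 AM–2:48 PM = 5 h 21 min; less 45 min break → 4 h 36 min
Total: 7 h 25 min + 10 h 38 min + 4 h 36 min = 22 h 39 min.

22 h 39 min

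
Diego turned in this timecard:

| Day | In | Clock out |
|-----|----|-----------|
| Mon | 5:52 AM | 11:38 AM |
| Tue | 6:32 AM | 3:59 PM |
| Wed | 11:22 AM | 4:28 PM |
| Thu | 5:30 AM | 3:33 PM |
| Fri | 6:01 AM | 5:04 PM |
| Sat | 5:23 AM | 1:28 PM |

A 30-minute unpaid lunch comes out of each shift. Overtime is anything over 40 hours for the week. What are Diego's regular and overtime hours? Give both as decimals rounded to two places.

Regular 40.00 hours, overtime 6.50 hours

Mon: 5:52 AM–11:38 AM = 5 h 46 min; less 30 min break → 5 h 16 min
Tue: 6:32 AM–3:59 PM = 9 h 27 min; less 30 min break → 8 h 57 min
Wed: 11:22 AM–4:28 PM = 5 h 6 min; less 30 min break → 4 h 36 min
Thu: 5:30 AM–3:33 PM = 10 h 3 min; less 30 min break → 9 h 33 min
Fri: 6:01 AM–5:04 PM = 11 h 3 min; less 30 min break → 10 h 33 min
Sat: 5:23 AM–1:28 PM = 8 h 5 min; less 30 min break → 7 h 35 min
Total worked: 46 h 30 min = 46.50 h.
Threshold 40 h → overtime 6 h 30 min, regular 40 h 0 min.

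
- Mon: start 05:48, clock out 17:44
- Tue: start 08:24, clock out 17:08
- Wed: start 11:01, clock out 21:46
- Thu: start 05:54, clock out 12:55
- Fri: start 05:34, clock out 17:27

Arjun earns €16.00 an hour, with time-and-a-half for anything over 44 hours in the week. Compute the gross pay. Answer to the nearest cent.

€855.60

Mon: 05:48–17:44 = 11 h 56 min
Tue: 08:24–17:08 = 8 h 44 min
Wed: 11:01–21:46 = 10 h 45 min
Thu: 05:54–12:55 = 7 h 1 min
Fri: 05:34–17:27 = 11 h 53 min
Total worked: 50 h 19 min = 3019 min.
Regular 44 h 0 min = 2640 min at €16.00/h; overtime 6 h 19 min = 379 min at €24.00/h.
Pay = (2640 × €16.00 + 379 × €24.00) ÷ 60 = €855.60.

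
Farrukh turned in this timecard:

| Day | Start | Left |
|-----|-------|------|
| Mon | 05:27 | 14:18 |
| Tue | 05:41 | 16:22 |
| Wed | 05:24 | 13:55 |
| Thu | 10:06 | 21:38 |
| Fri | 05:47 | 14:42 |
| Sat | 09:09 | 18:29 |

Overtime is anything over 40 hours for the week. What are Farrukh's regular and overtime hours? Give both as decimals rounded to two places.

Regular 40.00 hours, overtime 17.83 hours

Mon: 05:27–14:18 = 8 h 51 min
Tue: 05:41–16:22 = 10 h 41 min
Wed: 05:24–13:55 = 8 h 31 min
Thu: 10:06–21:38 = 11 h 32 min
Fri: 05:47–14:42 = 8 h 55 min
Sat: 09:09–18:29 = 9 h 20 min
Total worked: 57 h 50 min = 57.83 h.
Threshold 40 h → overtime 17 h 50 min, regular 40 h 0 min.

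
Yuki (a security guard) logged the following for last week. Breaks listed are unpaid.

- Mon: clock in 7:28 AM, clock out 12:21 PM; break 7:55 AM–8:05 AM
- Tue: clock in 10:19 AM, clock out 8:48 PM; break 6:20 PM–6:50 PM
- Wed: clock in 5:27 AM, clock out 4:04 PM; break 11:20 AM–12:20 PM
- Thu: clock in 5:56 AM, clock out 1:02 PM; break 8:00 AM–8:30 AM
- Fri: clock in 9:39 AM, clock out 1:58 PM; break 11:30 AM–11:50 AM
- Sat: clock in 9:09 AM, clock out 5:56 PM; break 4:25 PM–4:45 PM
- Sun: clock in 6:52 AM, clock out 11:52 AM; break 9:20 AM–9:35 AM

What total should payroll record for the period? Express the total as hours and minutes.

48 h 6 min

Mon: 7:28 AM–12:21 PM = 4 h 53 min; less 10 min break → 4 h 43 min
Tue: 10:19 AM–8:48 PM = 10 h 29 min; less 30 min break → 9 h 59 min
Wed: 5:27 AM–4:04 PM = 10 h 37 min; less 60 min break → 9 h 37 min
Thu: 5:56 AM–1:02 PM = 7 h 6 min; less 30 min break → 6 h 36 min
Fri: 9:39 AM–1:58 PM = 4 h 19 min; less 20 min break → 3 h 59 min
Sat: 9:09 AM–5:56 PM = 8 h 47 min; less 20 min break → 8 h 27 min
Sun: 6:52 AM–11:52 AM = 5 h 0 min; less 15 min break → 4 h 45 min
Total: 4 h 43 min + 9 h 59 min + 9 h 37 min + 6 h 36 min + 3 h 59 min + 8 h 27 min + 4 h 45 min = 48 h 6 min.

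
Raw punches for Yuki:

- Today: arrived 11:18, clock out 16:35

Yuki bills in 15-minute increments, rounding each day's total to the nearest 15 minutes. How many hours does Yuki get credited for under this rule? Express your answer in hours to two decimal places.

5.25 hours

Today: 11:18–16:35 = 5 h 17 min → rounds to 5 h 15 min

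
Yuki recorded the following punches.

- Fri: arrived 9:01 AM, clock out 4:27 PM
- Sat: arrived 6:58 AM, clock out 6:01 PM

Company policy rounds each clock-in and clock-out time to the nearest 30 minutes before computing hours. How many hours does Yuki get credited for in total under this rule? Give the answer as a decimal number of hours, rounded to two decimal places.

Fri: in 9:01 AM→9:00 AM, out 4:27 PM→4:30 PM; 7 h 30 min
Sat: in 6:58 AM→7:00 AM, out 6:01 PM→6:00 PM; 11 h 0 min
Total credited: 18 h 30 min.

18.50 hours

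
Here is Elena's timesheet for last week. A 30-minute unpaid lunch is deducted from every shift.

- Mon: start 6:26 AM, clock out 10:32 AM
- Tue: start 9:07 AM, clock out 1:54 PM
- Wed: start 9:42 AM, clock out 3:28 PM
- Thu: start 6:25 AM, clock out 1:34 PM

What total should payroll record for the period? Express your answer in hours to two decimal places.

Mon: 6:26 AM–10:32 AM = 4 h 6 min; less 30 min break → 3 h 36 min
Tue: 9:07 AM–1:54 PM = 4 h 47 min; less 30 min break → 4 h 17 min
Wed: 9:42 AM–3:28 PM = 5 h 46 min; less 30 min break → 5 h 16 min
Thu: 6:25 AM–1:34 PM = 7 h 9 min; less 30 min break → 6 h 39 min
Total: 3 h 36 min + 4 h 17 min + 5 h 16 min + 6 h 39 min = 19 h 48 min.

19.80 hours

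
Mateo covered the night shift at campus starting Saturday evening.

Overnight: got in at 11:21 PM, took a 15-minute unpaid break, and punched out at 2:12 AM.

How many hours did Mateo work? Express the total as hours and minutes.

2 h 36 min

Overnight: 11:21 PM → midnight = 0 h 39 min; midnight → 2:12 AM = 2 h 12 min; span 2 h 51 min; less 15 min break → 2 h 36 min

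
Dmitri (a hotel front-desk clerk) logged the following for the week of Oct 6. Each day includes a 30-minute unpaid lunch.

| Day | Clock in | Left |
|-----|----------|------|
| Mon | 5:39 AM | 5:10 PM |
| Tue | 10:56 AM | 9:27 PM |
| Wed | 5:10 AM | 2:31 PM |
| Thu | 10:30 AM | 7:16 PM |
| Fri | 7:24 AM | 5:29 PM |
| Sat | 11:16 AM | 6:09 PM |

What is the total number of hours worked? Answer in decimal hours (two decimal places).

Mon: 5:39 AM–5:10 PM = 11 h 31 min; less 30 min break → 11 h 1 min
Tue: 10:56 AM–9:27 PM = 10 h 31 min; less 30 min break → 10 h 1 min
Wed: 5:10 AM–2:31 PM = 9 h 21 min; less 30 min break → 8 h 51 min
Thu: 10:30 AM–7:16 PM = 8 h 46 min; less 30 min break → 8 h 16 min
Fri: 7:24 AM–5:29 PM = 10 h 5 min; less 30 min break → 9 h 35 min
Sat: 11:16 AM–6:09 PM = 6 h 53 min; less 30 min break → 6 h 23 min
Total: 11 h 1 min + 10 h 1 min + 8 h 51 min + 8 h 16 min + 9 h 35 min + 6 h 23 min = 54 h 7 min.

54.12 hours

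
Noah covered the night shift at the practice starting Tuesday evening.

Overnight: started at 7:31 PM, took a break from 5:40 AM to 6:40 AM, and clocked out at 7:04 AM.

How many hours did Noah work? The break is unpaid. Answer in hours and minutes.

Overnight: 7:31 PM → midnight = 4 h 29 min; midnight → 7:04 AM = 7 h 4 min; span 11 h 33 min; less 60 min break → 10 h 33 min

10 h 33 min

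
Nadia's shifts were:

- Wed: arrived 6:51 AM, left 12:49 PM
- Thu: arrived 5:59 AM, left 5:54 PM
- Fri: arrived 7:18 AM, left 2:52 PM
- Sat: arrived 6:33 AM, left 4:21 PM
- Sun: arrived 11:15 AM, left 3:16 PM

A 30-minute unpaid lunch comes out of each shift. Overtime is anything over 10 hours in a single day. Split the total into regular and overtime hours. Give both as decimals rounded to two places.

Regular 35.35 hours, overtime 1.42 hours

Wed: 6:51 AM–12:49 PM = 5 h 58 min; less 30 min break → 5 h 28 min
Thu: 5:59 AM–5:54 PM = 11 h 55 min; less 30 min break → 11 h 25 min
Fri: 7:18 AM–2:52 PM = 7 h 34 min; less 30 min break → 7 h 4 min
Sat: 6:33 AM–4:21 PM = 9 h 48 min; less 30 min break → 9 h 18 min
Sun: 11:15 AM–3:16 PM = 4 h 1 min; less 30 min break → 3 h 31 min
Wed reg 5 h 28 min / OT 0 h 0 min; Thu reg 10 h 0 min / OT 1 h 25 min; Fri reg 7 h 4 min / OT 0 h 0 min; Sat reg 9 h 18 min / OT 0 h 0 min; Sun reg 3 h 31 min / OT 0 h 0 min.
Totals: regular 35 h 21 min, overtime 1 h 25 min.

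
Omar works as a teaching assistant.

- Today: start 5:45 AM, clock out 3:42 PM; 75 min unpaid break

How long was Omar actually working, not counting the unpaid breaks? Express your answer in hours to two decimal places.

Today: 5:45 AM–3:42 PM = 9 h 57 min; less 75 min break → 8 h 42 min

8.70 hours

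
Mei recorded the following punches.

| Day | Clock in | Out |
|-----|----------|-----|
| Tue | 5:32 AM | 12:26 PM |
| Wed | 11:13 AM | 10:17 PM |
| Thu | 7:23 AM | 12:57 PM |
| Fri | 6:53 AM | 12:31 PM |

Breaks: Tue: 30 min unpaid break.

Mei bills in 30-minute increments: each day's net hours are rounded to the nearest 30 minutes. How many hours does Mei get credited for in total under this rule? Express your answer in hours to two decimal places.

28.50 hours

Tue: 5:32 AM–12:26 PM = 6 h 54 min − 30 min = 6 h 24 min → rounds to 6 h 30 min
Wed: 11:13 AM–10:17 PM = 11 h 4 min → rounds to 11 h 0 min
Thu: 7:23 AM–12:57 PM = 5 h 34 min → rounds to 5 h 30 min
Fri: 6:53 AM–12:31 PM = 5 h 38 min → rounds to 5 h 30 min
Total credited: 28 h 30 min.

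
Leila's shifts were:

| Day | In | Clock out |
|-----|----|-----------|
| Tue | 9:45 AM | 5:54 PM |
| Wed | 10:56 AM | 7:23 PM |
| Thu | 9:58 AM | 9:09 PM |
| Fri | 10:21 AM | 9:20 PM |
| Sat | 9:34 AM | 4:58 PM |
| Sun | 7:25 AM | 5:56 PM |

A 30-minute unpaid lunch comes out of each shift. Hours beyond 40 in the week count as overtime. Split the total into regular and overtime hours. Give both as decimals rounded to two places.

Tue: 9:45 AM–5:54 PM = 8 h 9 min; less 30 min break → 7 h 39 min
Wed: 10:56 AM–7:23 PM = 8 h 27 min; less 30 min break → 7 h 57 min
Thu: 9:58 AM–9:09 PM = 11 h 11 min; less 30 min break → 10 h 41 min
Fri: 10:21 AM–9:20 PM = 10 h 59 min; less 30 min break → 10 h 29 min
Sat: 9:34 AM–4:58 PM = 7 h 24 min; less 30 min break → 6 h 54 min
Sun: 7:25 AM–5:56 PM = 10 h 31 min; less 30 min break → 10 h 1 min
Total worked: 53 h 41 min = 53.68 h.
Threshold 40 h → overtime 13 h 41 min, regular 40 h 0 min.

Regular 40.00 hours, overtime 13.68 hours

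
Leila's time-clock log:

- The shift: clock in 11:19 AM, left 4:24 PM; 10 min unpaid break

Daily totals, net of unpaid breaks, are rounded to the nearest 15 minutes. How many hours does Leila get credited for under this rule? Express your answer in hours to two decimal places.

5.00 hours

The shift: 11:19 AM–4:24 PM = 5 h 5 min − 10 min = 4 h 55 min → rounds to 5 h 0 min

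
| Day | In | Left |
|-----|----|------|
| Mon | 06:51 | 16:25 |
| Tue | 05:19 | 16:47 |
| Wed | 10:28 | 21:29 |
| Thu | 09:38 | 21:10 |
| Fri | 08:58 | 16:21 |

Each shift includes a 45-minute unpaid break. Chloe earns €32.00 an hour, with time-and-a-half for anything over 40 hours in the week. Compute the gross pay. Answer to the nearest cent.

Mon: 06:51–16:25 = 9 h 34 min; less 45 min break → 8 h 49 min
Tue: 05:19–16:47 = 11 h 28 min; less 45 min break → 10 h 43 min
Wed: 10:28–21:29 = 11 h 1 min; less 45 min break → 10 h 16 min
Thu: 09:38–21:10 = 11 h 32 min; less 45 min break → 10 h 47 min
Fri: 08:58–16:21 = 7 h 23 min; less 45 min break → 6 h 38 min
Total worked: 47 h 13 min = 2833 min.
Regular 40 h 0 min = 2400 min at €32.00/h; overtime 7 h 13 min = 433 min at €48.00/h.
Pay = (2400 × €32.00 + 433 × €48.00) ÷ 60 = €1626.40.

€1626.40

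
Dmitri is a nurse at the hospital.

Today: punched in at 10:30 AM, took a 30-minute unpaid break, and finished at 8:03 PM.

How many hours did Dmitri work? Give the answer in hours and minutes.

Today: 10:30 AM–8:03 PM = 9 h 33 min; less 30 min break → 9 h 3 min

9 h 3 min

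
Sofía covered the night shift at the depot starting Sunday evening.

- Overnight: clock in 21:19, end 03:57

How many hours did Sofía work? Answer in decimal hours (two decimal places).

6.63 hours

Overnight: 21:19 → midnight = 2 h 41 min; midnight → 03:57 = 3 h 57 min; span 6 h 38 min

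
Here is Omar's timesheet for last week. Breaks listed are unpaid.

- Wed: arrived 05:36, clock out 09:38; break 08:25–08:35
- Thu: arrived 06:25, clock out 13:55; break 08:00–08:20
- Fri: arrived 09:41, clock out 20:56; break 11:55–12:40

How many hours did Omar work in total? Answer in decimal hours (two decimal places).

Wed: 05:36–09:38 = 4 h 2 min; less 10 min break → 3 h 52 min
Thu: 06:25–13:55 = 7 h 30 min; less 20 min break → 7 h 10 min
Fri: 09:41–20:56 = 11 h 15 min; less 45 min break → 10 h 30 min
Total: 3 h 52 min + 7 h 10 min + 10 h 30 min = 21 h 32 min.

21.53 hours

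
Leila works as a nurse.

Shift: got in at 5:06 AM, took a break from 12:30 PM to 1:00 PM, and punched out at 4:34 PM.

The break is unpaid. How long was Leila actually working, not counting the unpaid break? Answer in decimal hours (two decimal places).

Shift: 5:06 AM–4:34 PM = 11 h 28 min; less 30 min break → 10 h 58 min

10.97 hours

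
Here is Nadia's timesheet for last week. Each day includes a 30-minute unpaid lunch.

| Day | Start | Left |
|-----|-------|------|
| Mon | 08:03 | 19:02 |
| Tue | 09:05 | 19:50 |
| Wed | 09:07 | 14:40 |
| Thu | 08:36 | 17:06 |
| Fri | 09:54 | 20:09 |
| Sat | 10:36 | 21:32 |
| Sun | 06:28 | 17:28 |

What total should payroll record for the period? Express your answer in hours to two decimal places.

64.47 hours

Mon: 08:03–19:02 = 10 h 59 min; less 30 min break → 10 h 29 min
Tue: 09:05–19:50 = 10 h 45 min; less 30 min break → 10 h 15 min
Wed: 09:07–14:40 = 5 h 33 min; less 30 min break → 5 h 3 min
Thu: 08:36–17:06 = 8 h 30 min; less 30 min break → 8 h 0 min
Fri: 09:54–20:09 = 10 h 15 min; less 30 min break → 9 h 45 min
Sat: 10:36–21:32 = 10 h 56 min; less 30 min break → 10 h 26 min
Sun: 06:28–17:28 = 11 h 0 min; less 30 min break → 10 h 30 min
Total: 10 h 29 min + 10 h 15 min + 5 h 3 min + 8 h 0 min + 9 h 45 min + 10 h 26 min + 10 h 30 min = 64 h 28 min.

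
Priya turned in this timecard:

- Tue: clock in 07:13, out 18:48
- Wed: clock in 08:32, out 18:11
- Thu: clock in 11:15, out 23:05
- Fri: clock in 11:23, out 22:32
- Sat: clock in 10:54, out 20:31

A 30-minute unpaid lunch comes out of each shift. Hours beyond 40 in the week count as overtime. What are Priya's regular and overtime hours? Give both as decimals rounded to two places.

Regular 40.00 hours, overtime 11.33 hours

Tue: 07:13–18:48 = 11 h 35 min; less 30 min break → 11 h 5 min
Wed: 08:32–18:11 = 9 h 39 min; less 30 min break → 9 h 9 min
Thu: 11:15–23:05 = 11 h 50 min; less 30 min break → 11 h 20 min
Fri: 11:23–22:32 = 11 h 9 min; less 30 min break → 10 h 39 min
Sat: 10:54–20:31 = 9 h 37 min; less 30 min break → 9 h 7 min
Total worked: 51 h 20 min = 51.33 h.
Threshold 40 h → overtime 11 h 20 min, regular 40 h 0 min.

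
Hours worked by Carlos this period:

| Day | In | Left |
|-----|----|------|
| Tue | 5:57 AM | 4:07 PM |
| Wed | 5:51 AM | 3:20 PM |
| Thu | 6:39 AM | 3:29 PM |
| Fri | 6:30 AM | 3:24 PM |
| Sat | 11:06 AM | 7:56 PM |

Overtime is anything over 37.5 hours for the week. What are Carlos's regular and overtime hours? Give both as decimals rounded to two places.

Tue: 5:57 AM–4:07 PM = 10 h 10 min
Wed: 5:51 AM–3:20 PM = 9 h 29 min
Thu: 6:39 AM–3:29 PM = 8 h 50 min
Fri: 6:30 AM–3:24 PM = 8 h 54 min
Sat: 11:06 AM–7:56 PM = 8 h 50 min
Total worked: 46 h 13 min = 46.22 h.
Threshold 37.5 h → overtime 8 h 43 min, regular 37 h 30 min.

Regular 37.50 hours, overtime 8.72 hours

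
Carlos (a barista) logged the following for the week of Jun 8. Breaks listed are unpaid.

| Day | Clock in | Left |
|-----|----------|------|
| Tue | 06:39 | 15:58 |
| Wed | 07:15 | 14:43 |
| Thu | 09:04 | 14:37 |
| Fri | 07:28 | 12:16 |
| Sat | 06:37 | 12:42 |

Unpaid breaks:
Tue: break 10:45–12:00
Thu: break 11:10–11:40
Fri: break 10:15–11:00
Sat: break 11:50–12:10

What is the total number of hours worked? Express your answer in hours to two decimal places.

Tue: 06:39–15:58 = 9 h 19 min; less 75 min break → 8 h 4 min
Wed: 07:15–14:43 = 7 h 28 min
Thu: 09:04–14:37 = 5 h 33 min; less 30 min break → 5 h 3 min
Fri: 07:28–12:16 = 4 h 48 min; less 45 min break → 4 h 3 min
Sat: 06:37–12:42 = 6 h 5 min; less 20 min break → 5 h 45 min
Total: 8 h 4 min + 7 h 28 min + 5 h 3 min + 4 h 3 min + 5 h 45 min = 30 h 23 min.

30.38 hours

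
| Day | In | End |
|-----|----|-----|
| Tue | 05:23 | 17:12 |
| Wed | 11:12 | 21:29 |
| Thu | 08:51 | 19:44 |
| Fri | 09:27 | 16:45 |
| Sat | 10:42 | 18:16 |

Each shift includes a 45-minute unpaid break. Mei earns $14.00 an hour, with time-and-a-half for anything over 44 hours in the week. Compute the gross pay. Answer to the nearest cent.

Tue: 05:23–17:12 = 11 h 49 min; less 45 min break → 11 h 4 min
Wed: 11:12–21:29 = 10 h 17 min; less 45 min break → 9 h 32 min
Thu: 08:51–19:44 = 10 h 53 min; less 45 min break → 10 h 8 min
Fri: 09:27–16:45 = 7 h 18 min; less 45 min break → 6 h 33 min
Sat: 10:42–18:16 = 7 h 34 min; less 45 min break → 6 h 49 min
Total worked: 44 h 6 min = 2646 min.
Regular 44 h 0 min = 2640 min at $14.00/h; overtime 0 h 6 min = 6 min at $21.00/h.
Pay = (2640 × $14.00 + 6 × $21.00) ÷ 60 = $618.10.

$618.10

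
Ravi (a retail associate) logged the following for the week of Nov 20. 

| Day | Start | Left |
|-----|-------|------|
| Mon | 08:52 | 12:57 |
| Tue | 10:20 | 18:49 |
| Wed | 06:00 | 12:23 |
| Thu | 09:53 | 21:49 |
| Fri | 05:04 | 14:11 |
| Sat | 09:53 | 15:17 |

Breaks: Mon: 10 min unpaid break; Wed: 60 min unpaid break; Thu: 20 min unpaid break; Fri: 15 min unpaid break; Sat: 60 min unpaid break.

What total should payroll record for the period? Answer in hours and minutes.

Mon: 08:52–12:57 = 4 h 5 min; less 10 min break → 3 h 55 min
Tue: 10:20–18:49 = 8 h 29 min
Wed: 06:00–12:23 = 6 h 23 min; less 60 min break → 5 h 23 min
Thu: 09:53–21:49 = 11 h 56 min; less 20 min break → 11 h 36 min
Fri: 05:04–14:11 = 9 h 7 min; less 15 min break → 8 h 52 min
Sat: 09:53–15:17 = 5 h 24 min; less 60 min break → 4 h 24 min
Total: 3 h 55 min + 8 h 29 min + 5 h 23 min + 11 h 36 min + 8 h 52 min + 4 h 24 min = 42 h 39 min.

42 h 39 min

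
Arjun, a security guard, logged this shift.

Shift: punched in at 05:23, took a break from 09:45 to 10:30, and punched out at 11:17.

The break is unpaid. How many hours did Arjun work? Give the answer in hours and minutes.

5 h 9 min

Shift: 05:23–11:17 = 5 h 54 min; less 45 min break → 5 h 9 min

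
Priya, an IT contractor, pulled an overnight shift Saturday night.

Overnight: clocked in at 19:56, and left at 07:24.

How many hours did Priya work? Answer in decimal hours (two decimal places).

11.47 hours

Overnight: 19:56 → midnight = 4 h 4 min; midnight → 07:24 = 7 h 24 min; span 11 h 28 min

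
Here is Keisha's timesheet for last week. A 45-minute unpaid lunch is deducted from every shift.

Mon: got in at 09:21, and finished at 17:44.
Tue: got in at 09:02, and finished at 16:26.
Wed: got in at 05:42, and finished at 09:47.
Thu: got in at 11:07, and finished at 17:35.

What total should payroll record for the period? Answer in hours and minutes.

Mon: 09:21–17:44 = 8 h 23 min; less 45 min break → 7 h 38 min
Tue: 09:02–16:26 = 7 h 24 min; less 45 min break → 6 h 39 min
Wed: 05:42–09:47 = 4 h 5 min; less 45 min break → 3 h 20 min
Thu: 11:07–17:35 = 6 h 28 min; less 45 min break → 5 h 43 min
Total: 7 h 38 min + 6 h 39 min + 3 h 20 min + 5 h 43 min = 23 h 20 min.

23 h 20 min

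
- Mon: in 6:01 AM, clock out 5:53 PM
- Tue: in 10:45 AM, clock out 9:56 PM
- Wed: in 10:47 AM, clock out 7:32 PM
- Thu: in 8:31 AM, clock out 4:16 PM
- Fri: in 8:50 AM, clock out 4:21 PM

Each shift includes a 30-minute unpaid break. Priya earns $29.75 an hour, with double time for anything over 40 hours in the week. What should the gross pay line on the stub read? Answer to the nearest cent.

$1461.72

Mon: 6:01 AM–5:53 PM = 11 h 52 min; less 30 min break → 11 h 22 min
Tue: 10:45 AM–9:56 PM = 11 h 11 min; less 30 min break → 10 h 41 min
Wed: 10:47 AM–7:32 PM = 8 h 45 min; less 30 min break → 8 h 15 min
Thu: 8:31 AM–4:16 PM = 7 h 45 min; less 30 min break → 7 h 15 min
Fri: 8:50 AM–4:21 PM = 7 h 31 min; less 30 min break → 7 h 1 min
Total worked: 44 h 34 min = 2674 min.
Regular 40 h 0 min = 2400 min at $29.75/h; overtime 4 h 34 min = 274 min at $59.50/h.
Pay = (2400 × $29.75 + 274 × $59.50) ÷ 60 = $1461.72.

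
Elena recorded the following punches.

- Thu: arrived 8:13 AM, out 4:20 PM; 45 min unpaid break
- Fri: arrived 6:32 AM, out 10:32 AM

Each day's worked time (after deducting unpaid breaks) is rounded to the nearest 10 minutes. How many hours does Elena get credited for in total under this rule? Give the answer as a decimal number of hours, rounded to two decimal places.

11.33 hours

Thu: 8:13 AM–4:20 PM = 8 h 7 min − 45 min = 7 h 22 min → rounds to 7 h 20 min
Fri: 6:32 AM–10:32 AM = 4 h 0 min → rounds to 4 h 0 min
Total credited: 11 h 20 min.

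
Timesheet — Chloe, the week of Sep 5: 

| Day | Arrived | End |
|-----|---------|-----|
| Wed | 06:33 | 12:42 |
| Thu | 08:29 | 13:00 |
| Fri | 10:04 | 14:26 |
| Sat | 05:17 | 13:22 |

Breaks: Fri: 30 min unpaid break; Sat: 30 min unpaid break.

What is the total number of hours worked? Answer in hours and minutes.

22 h 7 min

Wed: 06:33–12:42 = 6 h 9 min
Thu: 08:29–13:00 = 4 h 31 min
Fri: 10:04–14:26 = 4 h 22 min; less 30 min break → 3 h 52 min
Sat: 05:17–13:22 = 8 h 5 min; less 30 min break → 7 h 35 min
Total: 6 h 9 min + 4 h 31 min + 3 h 52 min + 7 h 35 min = 22 h 7 min.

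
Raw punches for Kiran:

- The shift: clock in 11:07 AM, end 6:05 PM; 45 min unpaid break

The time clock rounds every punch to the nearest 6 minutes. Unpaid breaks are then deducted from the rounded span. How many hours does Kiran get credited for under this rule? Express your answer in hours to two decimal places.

The shift: in 11:07 AM→11:06 AM, out 6:05 PM→6:06 PM; 7 h 0 min − 45 min = 6 h 15 min

6.25 hours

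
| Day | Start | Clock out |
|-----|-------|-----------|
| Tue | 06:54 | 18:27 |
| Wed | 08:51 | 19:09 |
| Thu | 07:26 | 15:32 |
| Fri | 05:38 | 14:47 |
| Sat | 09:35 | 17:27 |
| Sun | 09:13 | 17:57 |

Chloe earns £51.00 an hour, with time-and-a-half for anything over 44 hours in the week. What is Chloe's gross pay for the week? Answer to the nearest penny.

Tue: 06:54–18:27 = 11 h 33 min
Wed: 08:51–19:09 = 10 h 18 min
Thu: 07:26–15:32 = 8 h 6 min
Fri: 05:38–14:47 = 9 h 9 min
Sat: 09:35–17:27 = 7 h 52 min
Sun: 09:13–17:57 = 8 h 44 min
Total worked: 55 h 42 min = 3342 min.
Regular 44 h 0 min = 2640 min at £51.00/h; overtime 11 h 42 min = 702 min at £76.50/h.
Pay = (2640 × £51.00 + 702 × £76.50) ÷ 60 = £3139.05.

£3139.05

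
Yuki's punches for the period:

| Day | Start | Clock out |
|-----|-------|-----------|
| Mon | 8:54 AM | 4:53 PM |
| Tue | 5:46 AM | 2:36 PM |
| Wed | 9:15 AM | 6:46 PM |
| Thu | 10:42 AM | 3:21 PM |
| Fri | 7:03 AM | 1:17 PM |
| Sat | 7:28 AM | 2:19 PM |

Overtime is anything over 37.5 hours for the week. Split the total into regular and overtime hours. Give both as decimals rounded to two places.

Mon: 8:54 AM–4:53 PM = 7 h 59 min
Tue: 5:46 AM–2:36 PM = 8 h 50 min
Wed: 9:15 AM–6:46 PM = 9 h 31 min
Thu: 10:42 AM–3:21 PM = 4 h 39 min
Fri: 7:03 AM–1:17 PM = 6 h 14 min
Sat: 7:28 AM–2:19 PM = 6 h 51 min
Total worked: 44 h 4 min = 44.07 h.
Threshold 37.5 h → overtime 6 h 34 min, regular 37 h 30 min.

Regular 37.50 hours, overtime 6.57 hours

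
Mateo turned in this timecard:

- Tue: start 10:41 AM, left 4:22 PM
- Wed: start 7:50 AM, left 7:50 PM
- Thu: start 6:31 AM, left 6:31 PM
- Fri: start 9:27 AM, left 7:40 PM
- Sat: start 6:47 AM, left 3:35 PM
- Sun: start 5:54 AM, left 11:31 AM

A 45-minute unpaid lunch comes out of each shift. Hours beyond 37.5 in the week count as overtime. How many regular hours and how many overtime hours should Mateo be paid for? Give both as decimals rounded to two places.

Regular 37.50 hours, overtime 12.32 hours

Tue: 10:41 AM–4:22 PM = 5 h 41 min; less 45 min break → 4 h 56 min
Wed: 7:50 AM–7:50 PM = 12 h 0 min; less 45 min break → 11 h 15 min
Thu: 6:31 AM–6:31 PM = 12 h 0 min; less 45 min break → 11 h 15 min
Fri: 9:27 AM–7:40 PM = 10 h 13 min; less 45 min break → 9 h 28 min
Sat: 6:47 AM–3:35 PM = 8 h 48 min; less 45 min break → 8 h 3 min
Sun: 5:54 AM–11:31 AM = 5 h 37 min; less 45 min break → 4 h 52 min
Total worked: 49 h 49 min = 49.82 h.
Threshold 37.5 h → overtime 12 h 19 min, regular 37 h 30 min.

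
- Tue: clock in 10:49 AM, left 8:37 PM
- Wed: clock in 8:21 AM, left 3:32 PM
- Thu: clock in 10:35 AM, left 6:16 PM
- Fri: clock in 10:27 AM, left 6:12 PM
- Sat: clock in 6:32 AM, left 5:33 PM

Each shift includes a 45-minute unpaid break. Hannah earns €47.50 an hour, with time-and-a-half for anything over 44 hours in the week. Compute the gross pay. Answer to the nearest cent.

€1884.96

Tue: 10:49 AM–8:37 PM = 9 h 48 min; less 45 min break → 9 h 3 min
Wed: 8:21 AM–3:32 PM = 7 h 11 min; less 45 min break → 6 h 26 min
Thu: 10:35 AM–6:16 PM = 7 h 41 min; less 45 min break → 6 h 56 min
Fri: 10:27 AM–6:12 PM = 7 h 45 min; less 45 min break → 7 h 0 min
Sat: 6:32 AM–5:33 PM = 11 h 1 min; less 45 min break → 10 h 16 min
Total worked: 39 h 41 min = 2381 min.
Regular 39 h 41 min = 2381 min at €47.50/h; overtime 0 h 0 min = 0 min at €71.25/h.
Pay = (2381 × €47.50 + 0 × €71.25) ÷ 60 = €1884.96.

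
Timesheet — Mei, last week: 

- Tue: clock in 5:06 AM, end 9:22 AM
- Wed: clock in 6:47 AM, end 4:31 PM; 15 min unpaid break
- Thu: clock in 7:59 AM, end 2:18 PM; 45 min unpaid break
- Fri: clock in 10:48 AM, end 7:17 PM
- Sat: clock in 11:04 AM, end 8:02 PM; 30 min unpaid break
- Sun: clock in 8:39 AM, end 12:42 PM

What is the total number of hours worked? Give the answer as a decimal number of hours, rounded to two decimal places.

40.32 hours

Tue: 5:06 AM–9:22 AM = 4 h 16 min
Wed: 6:47 AM–4:31 PM = 9 h 44 min; less 15 min break → 9 h 29 min
Thu: 7:59 AM–2:18 PM = 6 h 19 min; less 45 min break → 5 h 34 min
Fri: 10:48 AM–7:17 PM = 8 h 29 min
Sat: 11:04 AM–8:02 PM = 8 h 58 min; less 30 min break → 8 h 28 min
Sun: 8:39 AM–12:42 PM = 4 h 3 min
Total: 4 h 16 min + 9 h 29 min + 5 h 34 min + 8 h 29 min + 8 h 28 min + 4 h 3 min = 40 h 19 min.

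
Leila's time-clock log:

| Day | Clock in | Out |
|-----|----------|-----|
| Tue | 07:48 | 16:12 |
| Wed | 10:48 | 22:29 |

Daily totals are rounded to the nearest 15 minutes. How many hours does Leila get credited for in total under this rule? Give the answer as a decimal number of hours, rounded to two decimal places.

20.25 hours

Tue: 07:48–16:12 = 8 h 24 min → rounds to 8 h 30 min
Wed: 10:48–22:29 = 11 h 41 min → rounds to 11 h 45 min
Total credited: 20 h 15 min.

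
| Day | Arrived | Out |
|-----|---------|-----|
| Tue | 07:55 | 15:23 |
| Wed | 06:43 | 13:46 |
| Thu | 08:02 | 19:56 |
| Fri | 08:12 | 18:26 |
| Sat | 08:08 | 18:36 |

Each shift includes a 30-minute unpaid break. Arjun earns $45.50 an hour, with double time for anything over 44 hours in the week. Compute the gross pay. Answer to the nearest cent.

$2058.12

Tue: 07:55–15:23 = 7 h 28 min; less 30 min break → 6 h 58 min
Wed: 06:43–13:46 = 7 h 3 min; less 30 min break → 6 h 33 min
Thu: 08:02–19:56 = 11 h 54 min; less 30 min break → 11 h 24 min
Fri: 08:12–18:26 = 10 h 14 min; less 30 min break → 9 h 44 min
Sat: 08:08–18:36 = 10 h 28 min; less 30 min break → 9 h 58 min
Total worked: 44 h 37 min = 2677 min.
Regular 44 h 0 min = 2640 min at $45.50/h; overtime 0 h 37 min = 37 min at $91.00/h.
Pay = (2640 × $45.50 + 37 × $91.00) ÷ 60 = $2058.12.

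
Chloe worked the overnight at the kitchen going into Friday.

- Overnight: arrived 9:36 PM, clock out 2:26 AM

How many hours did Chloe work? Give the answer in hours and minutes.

Overnight: 9:36 PM → midnight = 2 h 24 min; midnight → 2:26 AM = 2 h 26 min; span 4 h 50 min

4 h 50 min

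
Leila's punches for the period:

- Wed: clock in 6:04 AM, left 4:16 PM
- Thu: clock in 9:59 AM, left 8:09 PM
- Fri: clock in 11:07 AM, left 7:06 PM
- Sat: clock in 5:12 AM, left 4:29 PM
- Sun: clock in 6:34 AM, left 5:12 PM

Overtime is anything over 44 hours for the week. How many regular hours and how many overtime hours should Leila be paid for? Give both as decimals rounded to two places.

Regular 44.00 hours, overtime 6.27 hours

Wed: 6:04 AM–4:16 PM = 10 h 12 min
Thu: 9:59 AM–8:09 PM = 10 h 10 min
Fri: 11:07 AM–7:06 PM = 7 h 59 min
Sat: 5:12 AM–4:29 PM = 11 h 17 min
Sun: 6:34 AM–5:12 PM = 10 h 38 min
Total worked: 50 h 16 min = 50.27 h.
Threshold 44 h → overtime 6 h 16 min, regular 44 h 0 min.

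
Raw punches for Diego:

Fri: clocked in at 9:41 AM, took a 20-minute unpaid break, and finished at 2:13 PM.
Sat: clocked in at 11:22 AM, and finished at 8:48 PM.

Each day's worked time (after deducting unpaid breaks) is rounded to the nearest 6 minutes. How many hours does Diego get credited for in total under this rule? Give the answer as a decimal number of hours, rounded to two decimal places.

Fri: 9:41 AM–2:13 PM = 4 h 32 min − 20 min = 4 h 12 min → rounds to 4 h 12 min
Sat: 11:22 AM–8:48 PM = 9 h 26 min → rounds to 9 h 24 min
Total credited: 13 h 36 min.

13.60 hours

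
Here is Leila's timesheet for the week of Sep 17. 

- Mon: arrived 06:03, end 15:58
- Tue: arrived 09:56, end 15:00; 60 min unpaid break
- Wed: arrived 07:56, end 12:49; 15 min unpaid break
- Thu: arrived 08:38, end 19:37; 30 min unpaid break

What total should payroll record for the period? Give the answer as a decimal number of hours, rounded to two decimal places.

Mon: 06:03–15:58 = 9 h 55 min
Tue: 09:56–15:00 = 5 h 4 min; less 60 min break → 4 h 4 min
Wed: 07:56–12:49 = 4 h 53 min; less 15 min break → 4 h 38 min
Thu: 08:38–19:37 = 10 h 59 min; less 30 min break → 10 h 29 min
Total: 9 h 55 min + 4 h 4 min + 4 h 38 min + 10 h 29 min = 29 h 6 min.

29.10 hours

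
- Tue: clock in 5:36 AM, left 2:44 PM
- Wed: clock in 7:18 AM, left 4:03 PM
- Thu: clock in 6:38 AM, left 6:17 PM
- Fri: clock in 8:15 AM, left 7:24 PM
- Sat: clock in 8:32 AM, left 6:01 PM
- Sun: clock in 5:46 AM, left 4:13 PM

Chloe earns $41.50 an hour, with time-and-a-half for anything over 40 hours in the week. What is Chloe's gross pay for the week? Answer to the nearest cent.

$2943.39

Tue: 5:36 AM–2:44 PM = 9 h 8 min
Wed: 7:18 AM–4:03 PM = 8 h 45 min
Thu: 6:38 AM–6:17 PM = 11 h 39 min
Fri: 8:15 AM–7:24 PM = 11 h 9 min
Sat: 8:32 AM–6:01 PM = 9 h 29 min
Sun: 5:46 AM–4:13 PM = 10 h 27 min
Total worked: 60 h 37 min = 3637 min.
Regular 40 h 0 min = 2400 min at $41.50/h; overtime 20 h 37 min = 1237 min at $62.25/h.
Pay = (2400 × $41.50 + 1237 × $62.25) ÷ 60 = $2943.39.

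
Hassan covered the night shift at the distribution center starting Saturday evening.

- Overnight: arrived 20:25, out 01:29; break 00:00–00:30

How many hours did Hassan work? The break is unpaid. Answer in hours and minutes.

4 h 34 min

Overnight: 20:25 → midnight = 3 h 35 min; midnight → 01:29 = 1 h 29 min; span 5 h 4 min; less 30 min break → 4 h 34 min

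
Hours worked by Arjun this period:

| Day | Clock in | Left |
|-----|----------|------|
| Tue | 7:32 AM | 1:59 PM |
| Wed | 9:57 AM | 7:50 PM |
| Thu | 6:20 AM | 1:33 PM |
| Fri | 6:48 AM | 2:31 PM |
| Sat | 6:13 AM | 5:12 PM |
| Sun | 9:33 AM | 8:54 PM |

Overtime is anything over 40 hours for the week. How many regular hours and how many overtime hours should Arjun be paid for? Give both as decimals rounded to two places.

Regular 40.00 hours, overtime 13.60 hours

Tue: 7:32 AM–1:59 PM = 6 h 27 min
Wed: 9:57 AM–7:50 PM = 9 h 53 min
Thu: 6:20 AM–1:33 PM = 7 h 13 min
Fri: 6:48 AM–2:31 PM = 7 h 43 min
Sat: 6:13 AM–5:12 PM = 10 h 59 min
Sun: 9:33 AM–8:54 PM = 11 h 21 min
Total worked: 53 h 36 min = 53.60 h.
Threshold 40 h → overtime 13 h 36 min, regular 40 h 0 min.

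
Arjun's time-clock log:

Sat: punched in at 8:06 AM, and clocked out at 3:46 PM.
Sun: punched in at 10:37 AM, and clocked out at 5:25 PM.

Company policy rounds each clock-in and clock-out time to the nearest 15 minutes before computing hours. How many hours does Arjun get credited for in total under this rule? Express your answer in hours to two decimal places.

14.75 hours

Sat: in 8:06 AM→8:00 AM, out 3:46 PM→3:45 PM; 7 h 45 min
Sun: in 10:37 AM→10:30 AM, out 5:25 PM→5:30 PM; 7 h 0 min
Total credited: 14 h 45 min.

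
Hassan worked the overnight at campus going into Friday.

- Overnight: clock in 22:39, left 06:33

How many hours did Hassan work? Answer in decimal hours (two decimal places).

7.90 hours

Overnight: 22:39 → midnight = 1 h 21 min; midnight → 06:33 = 6 h 33 min; span 7 h 54 min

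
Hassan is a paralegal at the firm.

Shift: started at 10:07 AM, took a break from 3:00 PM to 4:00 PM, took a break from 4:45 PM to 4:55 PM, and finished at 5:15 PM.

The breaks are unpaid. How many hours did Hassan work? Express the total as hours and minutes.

5 h 58 min

Shift: 10:07 AM–5:15 PM = 7 h 8 min; less 70 min break → 5 h 58 min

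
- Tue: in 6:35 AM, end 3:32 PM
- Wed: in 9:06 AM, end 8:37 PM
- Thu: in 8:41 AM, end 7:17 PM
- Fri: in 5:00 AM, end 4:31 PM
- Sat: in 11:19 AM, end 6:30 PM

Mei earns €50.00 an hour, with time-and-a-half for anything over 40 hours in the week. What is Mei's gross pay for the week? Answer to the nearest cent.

€2732.50

Tue: 6:35 AM–3:32 PM = 8 h 57 min
Wed: 9:06 AM–8:37 PM = 11 h 31 min
Thu: 8:41 AM–7:17 PM = 10 h 36 min
Fri: 5:00 AM–4:31 PM = 11 h 31 min
Sat: 11:19 AM–6:30 PM = 7 h 11 min
Total worked: 49 h 46 min = 2986 min.
Regular 40 h 0 min = 2400 min at €50.00/h; overtime 9 h 46 min = 586 min at €75.00/h.
Pay = (2400 × €50.00 + 586 × €75.00) ÷ 60 = €2732.50.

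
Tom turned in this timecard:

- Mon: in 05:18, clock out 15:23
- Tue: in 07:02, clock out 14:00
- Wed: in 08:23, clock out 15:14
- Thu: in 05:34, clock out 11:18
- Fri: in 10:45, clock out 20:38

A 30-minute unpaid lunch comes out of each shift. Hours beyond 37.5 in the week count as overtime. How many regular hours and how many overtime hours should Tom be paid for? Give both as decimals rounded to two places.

Regular 37.02 hours, overtime 0.00 hours

Mon: 05:18–15:23 = 10 h 5 min; less 30 min break → 9 h 35 min
Tue: 07:02–14:00 = 6 h 58 min; less 30 min break → 6 h 28 min
Wed: 08:23–15:14 = 6 h 51 min; less 30 min break → 6 h 21 min
Thu: 05:34–11:18 = 5 h 44 min; less 30 min break → 5 h 14 min
Fri: 10:45–20:38 = 9 h 53 min; less 30 min break → 9 h 23 min
Total worked: 37 h 1 min = 37.02 h.
Threshold 37.5 h → overtime 0 h 0 min, regular 37 h 1 min.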